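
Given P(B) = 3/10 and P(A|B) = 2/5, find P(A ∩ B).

By definition, P(A|B) = P(A ∩ B) / P(B)
So P(A ∩ B) = P(A|B) × P(B)
= 2/5 × 3/10
= 3/25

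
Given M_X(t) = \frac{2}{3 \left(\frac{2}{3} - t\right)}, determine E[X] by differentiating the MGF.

To find E[X], compute M^(1)(0):
M^(1)(t) = \frac{2}{3 \left(\frac{2}{3} - t\right)^{2}}
M^(1)(0) = \frac{3}{2}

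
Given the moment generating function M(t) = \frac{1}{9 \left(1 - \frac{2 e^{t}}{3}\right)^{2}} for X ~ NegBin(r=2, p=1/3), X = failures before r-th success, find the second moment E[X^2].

To find E[X^2], compute M^(2)(0):
M^(1)(t) = \frac{4 e^{t}}{27 \left(1 - \frac{2 e^{t}}{3}\right)^{3}}
M^(2)(t) = \frac{4 e^{t}}{27 \left(1 - \frac{2 e^{t}}{3}\right)^{3}} + \frac{8 e^{2 t}}{27 \left(1 - \frac{2 e^{t}}{3}\right)^{4}}
M^(2)(0) = 28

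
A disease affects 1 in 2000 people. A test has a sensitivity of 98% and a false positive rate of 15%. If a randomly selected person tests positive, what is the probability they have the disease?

Let D = the rare event, + = positive/flagged.
P(D) = 1/2000
P(+|D) = 98/100 = 49/50
P(+|D') = 15/100 = 3/20
P(+) = P(+|D)P(D) + P(+|D')P(D')
     = \frac{49}{50} × \frac{1}{2000} + \frac{3}{20} × \frac{1999}{2000}
     = \frac{30083}{200000}
P(D|+) = P(+|D)P(D)/P(+) = \frac{98}{30083}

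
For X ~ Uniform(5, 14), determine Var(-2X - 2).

For X ~ Uniform(5, 14):
Var(X) = \frac{27}{4}
Var(-2X - 2) = (-2)² × Var(X) = 4 × \frac{27}{4} = 27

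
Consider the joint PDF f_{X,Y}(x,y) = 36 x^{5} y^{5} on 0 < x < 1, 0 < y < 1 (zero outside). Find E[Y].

E[Y] = ∫_0^1 ∫_0^1 y × f(x,y) dx dy
= \frac{6}{7}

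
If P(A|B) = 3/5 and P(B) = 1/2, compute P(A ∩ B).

By definition, P(A|B) = P(A ∩ B) / P(B)
So P(A ∩ B) = P(A|B) × P(B)
= 3/5 × 1/2
= 3/10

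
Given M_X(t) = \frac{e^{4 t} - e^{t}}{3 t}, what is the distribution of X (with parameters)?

The MGF M(t) = \frac{e^{4 t} - e^{t}}{3 t} is the standard form for the Uniform distribution.
Comparing with the known MGF formula identifies: Uniform(1, 4)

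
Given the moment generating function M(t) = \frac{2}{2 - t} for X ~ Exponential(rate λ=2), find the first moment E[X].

To find E[X], compute M^(1)(0):
M^(1)(t) = \frac{2}{\left(2 - t\right)^{2}}
M^(1)(0) = \frac{1}{2}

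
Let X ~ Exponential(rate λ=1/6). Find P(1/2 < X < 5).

P(1/2 < X < 5) = ∫_{1/2}^{5} f(x) dx
where f(x) = \frac{e^{- \frac{x}{6}}}{6}
= - \frac{1}{e^{\frac{5}{6}}} + e^{- \frac{1}{12}}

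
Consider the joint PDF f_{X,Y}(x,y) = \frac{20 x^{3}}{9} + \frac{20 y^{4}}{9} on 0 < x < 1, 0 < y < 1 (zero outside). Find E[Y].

E[Y] = ∫_0^1 ∫_0^1 y × f(x,y) dx dy
= \frac{35}{54}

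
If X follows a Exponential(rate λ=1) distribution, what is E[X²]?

Using the identity E[X²] = Var(X) + (E[X])²:
E[X] = 1
Var(X) = 1
E[X²] = 1 + (1)²
= 2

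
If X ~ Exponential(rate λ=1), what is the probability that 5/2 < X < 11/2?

P(5/2 < X < 11/2) = ∫_{5/2}^{11/2} f(x) dx
where f(x) = e^{- x}
= - \frac{1 - e^{3}}{e^{\frac{11}{2}}}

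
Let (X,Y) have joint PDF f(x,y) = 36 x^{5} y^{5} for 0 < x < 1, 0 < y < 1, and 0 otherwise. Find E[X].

E[X] = ∫_0^1 ∫_0^1 x × f(x,y) dy dx
= ∫_0^1 ∫_0^1 x × (36 x^{5} y^{5}) dy dx
= \frac{6}{7}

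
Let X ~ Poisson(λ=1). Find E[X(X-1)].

E[X(X-1)] = E[X² - X] = E[X²] - E[X]
E[X] = 1
E[X²] = Var(X) + (E[X])² = 1 + (1)² = 2
E[X(X-1)] = 2 - 1 = 1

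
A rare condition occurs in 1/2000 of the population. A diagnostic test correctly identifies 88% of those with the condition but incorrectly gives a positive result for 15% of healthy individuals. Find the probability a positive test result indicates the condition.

Let D = the rare event, + = positive/flagged.
P(D) = 1/2000
P(+|D) = 88/100 = 22/25
P(+|D') = 15/100 = 3/20
P(+) = P(+|D)P(D) + P(+|D')P(D')
     = \frac{22}{25} × \frac{1}{2000} + \frac{3}{20} × \frac{1999}{2000}
     = \frac{30073}{200000}
P(D|+) = P(+|D)P(D)/P(+) = \frac{88}{30073}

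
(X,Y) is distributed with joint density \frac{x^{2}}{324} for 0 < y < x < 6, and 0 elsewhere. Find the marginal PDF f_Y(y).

f_Y(y) = ∫_y^6 \frac{x^{2}}{324} dx = \frac{2}{9} - \frac{y^{3}}{972}
for 0 < y < 6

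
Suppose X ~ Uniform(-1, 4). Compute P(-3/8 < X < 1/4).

P(-3/8 < X < 1/4) = ∫_{-3/8}^{1/4} f(x) dx
where f(x) = \frac{1}{5}
= \frac{1}{8}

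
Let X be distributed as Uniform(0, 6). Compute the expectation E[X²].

Using the identity E[X²] = Var(X) + (E[X])²:
E[X] = 3
Var(X) = 3
E[X²] = 3 + (3)²
= 12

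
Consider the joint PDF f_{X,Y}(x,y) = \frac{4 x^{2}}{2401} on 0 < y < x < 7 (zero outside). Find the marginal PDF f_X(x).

f_X(x) = ∫_0^x \frac{4 x^{2}}{2401} dy = \frac{4 x^{3}}{2401}
for 0 < x < 7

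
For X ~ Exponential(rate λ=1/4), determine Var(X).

For X ~ Exponential(rate λ=1/4):
Var(X) = 16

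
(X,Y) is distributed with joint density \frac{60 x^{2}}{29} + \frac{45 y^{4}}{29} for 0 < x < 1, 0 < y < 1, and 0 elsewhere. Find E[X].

E[X] = ∫_0^1 ∫_0^1 x × f(x,y) dy dx
= ∫_0^1 ∫_0^1 x × (\frac{60 x^{2}}{29} + \frac{45 y^{4}}{29}) dy dx
= \frac{39}{58}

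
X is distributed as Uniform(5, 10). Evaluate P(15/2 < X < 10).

P(15/2 < X < 10) = ∫_{15/2}^{10} f(x) dx
where f(x) = \frac{1}{5}
= \frac{1}{2}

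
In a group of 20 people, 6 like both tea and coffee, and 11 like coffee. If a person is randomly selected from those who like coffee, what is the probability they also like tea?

P(A ∩ B) = 6/20 = 3/10
P(B) = 11/20
P(A|B) = P(A ∩ B) / P(B) = (3/10) / (11/20) = 6/11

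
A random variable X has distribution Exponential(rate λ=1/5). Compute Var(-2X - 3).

For X ~ Exponential(rate λ=1/5):
Var(X) = 25
Var(-2X - 3) = (-2)² × Var(X) = 4 × 25 = 100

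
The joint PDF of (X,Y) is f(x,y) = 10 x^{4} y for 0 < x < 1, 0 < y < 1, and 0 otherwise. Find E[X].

E[X] = ∫_0^1 ∫_0^1 x × f(x,y) dy dx
= ∫_0^1 ∫_0^1 x × (10 x^{4} y) dy dx
= \frac{5}{6}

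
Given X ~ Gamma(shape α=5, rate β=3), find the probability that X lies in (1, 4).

P(1 < X < 4) = ∫_{1}^{4} f(x) dx
where f(x) = \frac{81 x^{4} e^{- 3 x}}{8}
= \frac{-9896 + 131 e^{9}}{8 e^{12}}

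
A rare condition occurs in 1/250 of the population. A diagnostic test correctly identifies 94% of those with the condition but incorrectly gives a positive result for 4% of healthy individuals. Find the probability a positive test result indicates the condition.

Let D = the rare event, + = positive/flagged.
P(D) = 1/250
P(+|D) = 94/100 = 47/50
P(+|D') = 4/100 = 1/25
P(+) = P(+|D)P(D) + P(+|D')P(D')
     = \frac{47}{50} × \frac{1}{250} + \frac{1}{25} × \frac{249}{250}
     = \frac{109}{2500}
P(D|+) = P(+|D)P(D)/P(+) = \frac{47}{545}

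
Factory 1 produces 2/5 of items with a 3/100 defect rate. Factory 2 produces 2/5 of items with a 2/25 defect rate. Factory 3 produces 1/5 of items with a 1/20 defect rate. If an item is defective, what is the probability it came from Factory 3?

Using Bayes' theorem:
P(F1) = 2/5, P(D|F1) = 3/100
P(F2) = 2/5, P(D|F2) = 2/25
P(F3) = 1/5, P(D|F3) = 1/20
P(D) = P(D|F1)P(F1) + P(D|F2)P(F2) + P(D|F3)P(F3)
     = \frac{27}{500}
P(F3|D) = P(D|F3)P(F3) / P(D)
= \frac{5}{27}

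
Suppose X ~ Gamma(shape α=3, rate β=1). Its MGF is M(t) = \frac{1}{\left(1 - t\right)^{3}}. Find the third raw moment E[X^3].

To find E[X^3], compute M^(3)(0):
M^(1)(t) = \frac{3}{\left(1 - t\right)^{4}}
M^(2)(t) = \frac{12}{\left(1 - t\right)^{5}}
M^(3)(t) = \frac{60}{\left(1 - t\right)^{6}}
M^(3)(0) = 60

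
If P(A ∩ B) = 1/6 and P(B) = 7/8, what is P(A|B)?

P(A|B) = P(A ∩ B) / P(B)
= (1/6) / (7/8)
= 4/21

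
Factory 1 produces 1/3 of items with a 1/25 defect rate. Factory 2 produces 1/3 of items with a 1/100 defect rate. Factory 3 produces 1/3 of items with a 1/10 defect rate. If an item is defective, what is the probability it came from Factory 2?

Using Bayes' theorem:
P(F1) = 1/3, P(D|F1) = 1/25
P(F2) = 1/3, P(D|F2) = 1/100
P(F3) = 1/3, P(D|F3) = 1/10
P(D) = P(D|F1)P(F1) + P(D|F2)P(F2) + P(D|F3)P(F3)
     = \frac{1}{20}
P(F2|D) = P(D|F2)P(F2) / P(D)
= \frac{1}{15}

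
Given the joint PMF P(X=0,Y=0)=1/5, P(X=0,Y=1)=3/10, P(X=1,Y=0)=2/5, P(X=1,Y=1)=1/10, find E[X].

First find marginal of X:
P(X=0) = 1/2
P(X=1) = 1/2
E[X] = 0 × 1/2 + 1 × 1/2 = 1/2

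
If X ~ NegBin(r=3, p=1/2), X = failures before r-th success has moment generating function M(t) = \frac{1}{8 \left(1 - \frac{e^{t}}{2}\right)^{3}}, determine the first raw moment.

To find E[X], compute M^(1)(0):
M^(1)(t) = \frac{3 e^{t}}{16 \left(1 - \frac{e^{t}}{2}\right)^{4}}
M^(1)(0) = 3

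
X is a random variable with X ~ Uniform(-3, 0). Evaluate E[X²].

Using the identity E[X²] = Var(X) + (E[X])²:
E[X] = - \frac{3}{2}
Var(X) = \frac{3}{4}
E[X²] = \frac{3}{4} + (- \frac{3}{2})²
= 3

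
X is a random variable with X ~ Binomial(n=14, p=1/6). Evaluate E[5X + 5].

For X ~ Binomial(n=14, p=1/6):
E[X] = \frac{7}{3}
E[5X + 5] = 5 × E[X] + 5 = \frac{50}{3}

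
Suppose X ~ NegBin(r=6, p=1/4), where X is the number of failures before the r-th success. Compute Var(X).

For X ~ NegBin(r=6, p=1/4), where X is the number of failures before the r-th success:
Var(X) = 72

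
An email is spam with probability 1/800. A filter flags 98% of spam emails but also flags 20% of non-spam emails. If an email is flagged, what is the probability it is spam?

Let D = the rare event, + = positive/flagged.
P(D) = 1/800
P(+|D) = 98/100 = 49/50
P(+|D') = 20/100 = 1/5
P(+) = P(+|D)P(D) + P(+|D')P(D')
     = \frac{49}{50} × \frac{1}{800} + \frac{1}{5} × \frac{799}{800}
     = \frac{8039}{40000}
P(D|+) = P(+|D)P(D)/P(+) = \frac{49}{8039}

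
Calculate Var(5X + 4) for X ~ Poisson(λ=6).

For X ~ Poisson(λ=6):
Var(X) = 6
Var(5X + 4) = (5)² × Var(X) = 25 × 6 = 150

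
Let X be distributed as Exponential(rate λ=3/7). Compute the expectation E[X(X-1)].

E[X(X-1)] = E[X² - X] = E[X²] - E[X]
E[X] = \frac{7}{3}
E[X²] = Var(X) + (E[X])² = \frac{49}{9} + (\frac{7}{3})² = \frac{98}{9}
E[X(X-1)] = \frac{98}{9} - \frac{7}{3} = \frac{77}{9}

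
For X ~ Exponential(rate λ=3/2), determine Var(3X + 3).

For X ~ Exponential(rate λ=3/2):
Var(X) = \frac{4}{9}
Var(3X + 3) = (3)² × Var(X) = 9 × \frac{4}{9} = 4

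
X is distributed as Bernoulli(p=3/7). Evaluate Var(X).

For X ~ Bernoulli(p=3/7):
Var(X) = \frac{12}{49}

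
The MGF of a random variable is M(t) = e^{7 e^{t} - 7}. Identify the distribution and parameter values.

The MGF M(t) = e^{7 e^{t} - 7} is the standard form for the Poisson distribution.
Comparing with the known MGF formula identifies: Poisson(λ=7)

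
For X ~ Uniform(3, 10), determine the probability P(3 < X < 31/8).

P(3 < X < 31/8) = ∫_{3}^{31/8} f(x) dx
where f(x) = \frac{1}{7}
= \frac{1}{8}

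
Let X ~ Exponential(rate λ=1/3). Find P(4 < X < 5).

P(4 < X < 5) = ∫_{4}^{5} f(x) dx
where f(x) = \frac{e^{- \frac{x}{3}}}{3}
= - \frac{1 - e^{\frac{1}{3}}}{e^{\frac{5}{3}}}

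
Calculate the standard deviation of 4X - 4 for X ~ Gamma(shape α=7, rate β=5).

For X ~ Gamma(shape α=7, rate β=5):
Var(X) = \frac{7}{25}
SD(X) = √(Var(X)) = √(\frac{7}{25}) = \frac{\sqrt{7}}{5}
SD(4X - 4) = |4| × SD(X) = 4 × \frac{\sqrt{7}}{5} = \frac{4 \sqrt{7}}{5}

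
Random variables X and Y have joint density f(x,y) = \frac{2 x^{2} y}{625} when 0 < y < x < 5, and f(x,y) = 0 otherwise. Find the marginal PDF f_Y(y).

f_Y(y) = ∫_y^5 \frac{2 x^{2} y}{625} dx = \frac{2 y \left(125 - y^{3}\right)}{1875}
for 0 < y < 5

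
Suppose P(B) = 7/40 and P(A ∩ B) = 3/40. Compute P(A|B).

P(A|B) = P(A ∩ B) / P(B)
= (3/40) / (7/40)
= 3/7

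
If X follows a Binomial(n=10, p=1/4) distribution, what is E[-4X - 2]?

For X ~ Binomial(n=10, p=1/4):
E[X] = \frac{5}{2}
E[-4X - 2] = -4 × E[X] - 2 = -12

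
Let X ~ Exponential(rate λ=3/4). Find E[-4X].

For X ~ Exponential(rate λ=3/4):
E[X] = \frac{4}{3}
E[-4X] = -4 × E[X] + 0 = - \frac{16}{3}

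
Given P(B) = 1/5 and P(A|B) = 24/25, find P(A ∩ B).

By definition, P(A|B) = P(A ∩ B) / P(B)
So P(A ∩ B) = P(A|B) × P(B)
= 24/25 × 1/5
= 24/125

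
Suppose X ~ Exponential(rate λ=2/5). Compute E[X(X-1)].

E[X(X-1)] = E[X² - X] = E[X²] - E[X]
E[X] = \frac{5}{2}
E[X²] = Var(X) + (E[X])² = \frac{25}{4} + (\frac{5}{2})² = \frac{25}{2}
E[X(X-1)] = \frac{25}{2} - \frac{5}{2} = 10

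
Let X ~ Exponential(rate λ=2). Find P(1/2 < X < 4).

P(1/2 < X < 4) = ∫_{1/2}^{4} f(x) dx
where f(x) = 2 e^{- 2 x}
= - \frac{1 - e^{7}}{e^{8}}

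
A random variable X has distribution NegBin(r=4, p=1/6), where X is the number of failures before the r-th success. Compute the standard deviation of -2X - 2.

For X ~ NegBin(r=4, p=1/6), where X is the number of failures before the r-th success:
Var(X) = 120
SD(X) = √(Var(X)) = √(120) = 2 \sqrt{30}
SD(-2X - 2) = |-2| × SD(X) = 2 × 2 \sqrt{30} = 4 \sqrt{30}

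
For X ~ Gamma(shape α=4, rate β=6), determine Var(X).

For X ~ Gamma(shape α=4, rate β=6):
Var(X) = \frac{1}{9}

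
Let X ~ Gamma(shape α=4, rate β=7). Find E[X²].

Using the identity E[X²] = Var(X) + (E[X])²:
E[X] = \frac{4}{7}
Var(X) = \frac{4}{49}
E[X²] = \frac{4}{49} + (\frac{4}{7})²
= \frac{20}{49}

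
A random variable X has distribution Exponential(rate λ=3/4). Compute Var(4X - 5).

For X ~ Exponential(rate λ=3/4):
Var(X) = \frac{16}{9}
Var(4X - 5) = (4)² × Var(X) = 16 × \frac{16}{9} = \frac{256}{9}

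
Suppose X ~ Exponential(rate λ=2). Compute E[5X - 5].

For X ~ Exponential(rate λ=2):
E[X] = \frac{1}{2}
E[5X - 5] = 5 × E[X] - 5 = - \frac{5}{2}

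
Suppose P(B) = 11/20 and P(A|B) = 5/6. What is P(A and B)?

By definition, P(A|B) = P(A ∩ B) / P(B)
So P(A ∩ B) = P(A|B) × P(B)
= 5/6 × 11/20
= 11/24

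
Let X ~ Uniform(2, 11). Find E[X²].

Using the identity E[X²] = Var(X) + (E[X])²:
E[X] = \frac{13}{2}
Var(X) = \frac{27}{4}
E[X²] = \frac{27}{4} + (\frac{13}{2})²
= 49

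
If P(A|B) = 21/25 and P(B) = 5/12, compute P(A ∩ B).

By definition, P(A|B) = P(A ∩ B) / P(B)
So P(A ∩ B) = P(A|B) × P(B)
= 21/25 × 5/12
= 7/20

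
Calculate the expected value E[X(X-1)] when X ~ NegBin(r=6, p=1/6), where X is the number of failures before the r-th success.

E[X(X-1)] = E[X² - X] = E[X²] - E[X]
E[X] = 30
E[X²] = Var(X) + (E[X])² = 180 + (30)² = 1080
E[X(X-1)] = 1080 - 30 = 1050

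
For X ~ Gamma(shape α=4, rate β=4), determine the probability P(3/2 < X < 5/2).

P(3/2 < X < 5/2) = ∫_{3/2}^{5/2} f(x) dx
where f(x) = \frac{128 x^{3} e^{- 4 x}}{3}
= \frac{-683 + 183 e^{4}}{3 e^{10}}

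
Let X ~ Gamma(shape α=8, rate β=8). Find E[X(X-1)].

E[X(X-1)] = E[X² - X] = E[X²] - E[X]
E[X] = 1
E[X²] = Var(X) + (E[X])² = \frac{1}{8} + (1)² = \frac{9}{8}
E[X(X-1)] = \frac{9}{8} - 1 = \frac{1}{8}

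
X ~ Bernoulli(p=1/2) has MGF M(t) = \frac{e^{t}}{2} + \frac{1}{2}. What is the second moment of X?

To find E[X^2], compute M^(2)(0):
M^(1)(t) = \frac{e^{t}}{2}
M^(2)(t) = \frac{e^{t}}{2}
M^(2)(0) = \frac{1}{2}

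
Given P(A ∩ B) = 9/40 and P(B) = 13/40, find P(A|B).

P(A|B) = P(A ∩ B) / P(B)
= (9/40) / (13/40)
= 9/13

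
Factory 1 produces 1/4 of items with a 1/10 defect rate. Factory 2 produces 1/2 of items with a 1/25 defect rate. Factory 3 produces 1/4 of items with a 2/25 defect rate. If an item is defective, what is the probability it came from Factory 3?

Using Bayes' theorem:
P(F1) = 1/4, P(D|F1) = 1/10
P(F2) = 1/2, P(D|F2) = 1/25
P(F3) = 1/4, P(D|F3) = 2/25
P(D) = P(D|F1)P(F1) + P(D|F2)P(F2) + P(D|F3)P(F3)
     = \frac{13}{200}
P(F3|D) = P(D|F3)P(F3) / P(D)
= \frac{4}{13}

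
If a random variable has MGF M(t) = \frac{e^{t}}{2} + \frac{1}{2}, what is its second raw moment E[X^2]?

To find E[X^2], compute M^(2)(0):
M^(1)(t) = \frac{e^{t}}{2}
M^(2)(t) = \frac{e^{t}}{2}
M^(2)(0) = \frac{1}{2}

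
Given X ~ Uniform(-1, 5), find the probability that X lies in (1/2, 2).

P(1/2 < X < 2) = ∫_{1/2}^{2} f(x) dx
where f(x) = \frac{1}{6}
= \frac{1}{4}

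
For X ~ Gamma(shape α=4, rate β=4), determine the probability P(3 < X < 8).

P(3 < X < 8) = ∫_{3}^{8} f(x) dx
where f(x) = \frac{128 x^{3} e^{- 4 x}}{3}
= \frac{-18019 + 1119 e^{20}}{3 e^{32}}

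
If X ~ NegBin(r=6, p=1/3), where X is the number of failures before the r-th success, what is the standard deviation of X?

For X ~ NegBin(r=6, p=1/3), where X is the number of failures before the r-th success:
Var(X) = 36
SD(X) = √(Var(X)) = √(36) = 6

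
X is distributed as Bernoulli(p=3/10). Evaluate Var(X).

For X ~ Bernoulli(p=3/10):
Var(X) = \frac{21}{100}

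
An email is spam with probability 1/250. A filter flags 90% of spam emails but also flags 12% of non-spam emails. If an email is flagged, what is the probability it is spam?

Let D = the rare event, + = positive/flagged.
P(D) = 1/250
P(+|D) = 90/100 = 9/10
P(+|D') = 12/100 = 3/25
P(+) = P(+|D)P(D) + P(+|D')P(D')
     = \frac{9}{10} × \frac{1}{250} + \frac{3}{25} × \frac{249}{250}
     = \frac{1539}{12500}
P(D|+) = P(+|D)P(D)/P(+) = \frac{5}{171}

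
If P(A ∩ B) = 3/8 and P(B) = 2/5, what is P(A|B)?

P(A|B) = P(A ∩ B) / P(B)
= (3/8) / (2/5)
= 15/16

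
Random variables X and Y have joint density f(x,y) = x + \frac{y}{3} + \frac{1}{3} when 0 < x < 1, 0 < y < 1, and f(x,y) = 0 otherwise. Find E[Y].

E[Y] = ∫_0^1 ∫_0^1 y × f(x,y) dx dy
= \frac{19}{36}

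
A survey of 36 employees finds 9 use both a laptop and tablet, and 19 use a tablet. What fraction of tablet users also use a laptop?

P(A ∩ B) = 9/36 = 1/4
P(B) = 19/36
P(A|B) = P(A ∩ B) / P(B) = (1/4) / (19/36) = 9/19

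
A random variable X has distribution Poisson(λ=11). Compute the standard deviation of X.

For X ~ Poisson(λ=11):
Var(X) = 11
SD(X) = √(Var(X)) = √(11) = \sqrt{11}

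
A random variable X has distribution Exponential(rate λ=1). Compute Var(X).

For X ~ Exponential(rate λ=1):
Var(X) = 1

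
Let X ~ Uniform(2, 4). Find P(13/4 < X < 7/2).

P(13/4 < X < 7/2) = ∫_{13/4}^{7/2} f(x) dx
where f(x) = \frac{1}{2}
= \frac{1}{8}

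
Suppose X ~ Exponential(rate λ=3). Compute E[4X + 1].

For X ~ Exponential(rate λ=3):
E[X] = \frac{1}{3}
E[4X + 1] = 4 × E[X] + 1 = \frac{7}{3}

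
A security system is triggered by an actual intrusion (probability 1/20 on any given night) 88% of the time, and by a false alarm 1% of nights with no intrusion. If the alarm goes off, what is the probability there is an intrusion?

Let D = the rare event, + = positive/flagged.
P(D) = 1/20
P(+|D) = 88/100 = 22/25
P(+|D') = 1/100
P(+) = P(+|D)P(D) + P(+|D')P(D')
     = \frac{22}{25} × \frac{1}{20} + \frac{1}{100} × \frac{19}{20}
     = \frac{107}{2000}
P(D|+) = P(+|D)P(D)/P(+) = \frac{88}{107}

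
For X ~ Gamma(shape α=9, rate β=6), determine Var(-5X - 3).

For X ~ Gamma(shape α=9, rate β=6):
Var(X) = \frac{1}{4}
Var(-5X - 3) = (-5)² × Var(X) = 25 × \frac{1}{4} = \frac{25}{4}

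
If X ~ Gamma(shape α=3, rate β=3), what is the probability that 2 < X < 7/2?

P(2 < X < 7/2) = ∫_{2}^{7/2} f(x) dx
where f(x) = \frac{27 x^{2} e^{- 3 x}}{2}
= - \frac{533}{8 e^{\frac{21}{2}}} + \frac{25}{e^{6}}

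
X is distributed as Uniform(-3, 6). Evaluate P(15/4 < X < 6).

P(15/4 < X < 6) = ∫_{15/4}^{6} f(x) dx
where f(x) = \frac{1}{9}
= \frac{1}{4}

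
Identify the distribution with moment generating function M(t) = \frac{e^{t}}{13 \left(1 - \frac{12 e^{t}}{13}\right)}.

The MGF M(t) = \frac{e^{t}}{13 \left(1 - \frac{12 e^{t}}{13}\right)} is the standard form for the Geometric distribution.
Comparing with the known MGF formula identifies: Geometric(p=1/13), X = trial number of first success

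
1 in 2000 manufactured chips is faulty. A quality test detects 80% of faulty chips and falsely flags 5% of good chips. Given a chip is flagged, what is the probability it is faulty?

Let D = the rare event, + = positive/flagged.
P(D) = 1/2000
P(+|D) = 80/100 = 4/5
P(+|D') = 5/100 = 1/20
P(+) = P(+|D)P(D) + P(+|D')P(D')
     = \frac{4}{5} × \frac{1}{2000} + \frac{1}{20} × \frac{1999}{2000}
     = \frac{403}{8000}
P(D|+) = P(+|D)P(D)/P(+) = \frac{16}{2015}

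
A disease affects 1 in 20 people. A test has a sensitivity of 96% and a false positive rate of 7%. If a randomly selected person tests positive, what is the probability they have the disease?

Let D = the rare event, + = positive/flagged.
P(D) = 1/20
P(+|D) = 96/100 = 24/25
P(+|D') = 7/100
P(+) = P(+|D)P(D) + P(+|D')P(D')
     = \frac{24}{25} × \frac{1}{20} + \frac{7}{100} × \frac{19}{20}
     = \frac{229}{2000}
P(D|+) = P(+|D)P(D)/P(+) = \frac{96}{229}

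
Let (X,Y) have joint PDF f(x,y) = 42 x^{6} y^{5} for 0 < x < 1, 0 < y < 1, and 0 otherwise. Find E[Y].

E[Y] = ∫_0^1 ∫_0^1 y × f(x,y) dx dy
= \frac{6}{7}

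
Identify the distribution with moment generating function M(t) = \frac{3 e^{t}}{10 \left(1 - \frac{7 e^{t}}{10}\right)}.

The MGF M(t) = \frac{3 e^{t}}{10 \left(1 - \frac{7 e^{t}}{10}\right)} is the standard form for the Geometric distribution.
Comparing with the known MGF formula identifies: Geometric(p=3/10), X = trial number of first success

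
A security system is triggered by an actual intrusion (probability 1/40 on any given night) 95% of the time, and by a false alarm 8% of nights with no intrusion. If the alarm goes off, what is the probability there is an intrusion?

Let D = the rare event, + = positive/flagged.
P(D) = 1/40
P(+|D) = 95/100 = 19/20
P(+|D') = 8/100 = 2/25
P(+) = P(+|D)P(D) + P(+|D')P(D')
     = \frac{19}{20} × \frac{1}{40} + \frac{2}{25} × \frac{39}{40}
     = \frac{407}{4000}
P(D|+) = P(+|D)P(D)/P(+) = \frac{95}{407}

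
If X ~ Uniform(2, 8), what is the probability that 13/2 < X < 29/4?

P(13/2 < X < 29/4) = ∫_{13/2}^{29/4} f(x) dx
where f(x) = \frac{1}{6}
= \frac{1}{8}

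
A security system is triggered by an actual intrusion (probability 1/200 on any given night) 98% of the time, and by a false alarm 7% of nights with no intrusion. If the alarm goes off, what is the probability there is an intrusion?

Let D = the rare event, + = positive/flagged.
P(D) = 1/200
P(+|D) = 98/100 = 49/50
P(+|D') = 7/100
P(+) = P(+|D)P(D) + P(+|D')P(D')
     = \frac{49}{50} × \frac{1}{200} + \frac{7}{100} × \frac{199}{200}
     = \frac{1491}{20000}
P(D|+) = P(+|D)P(D)/P(+) = \frac{14}{213}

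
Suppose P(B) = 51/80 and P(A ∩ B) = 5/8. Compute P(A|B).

P(A|B) = P(A ∩ B) / P(B)
= (5/8) / (51/80)
= 50/51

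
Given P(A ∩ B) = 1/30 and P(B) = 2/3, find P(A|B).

P(A|B) = P(A ∩ B) / P(B)
= (1/30) / (2/3)
= 1/20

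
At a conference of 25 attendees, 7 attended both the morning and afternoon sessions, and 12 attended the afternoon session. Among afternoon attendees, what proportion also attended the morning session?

P(A ∩ B) = 7/25
P(B) = 12/25
P(A|B) = P(A ∩ B) / P(B) = (7/25) / (12/25) = 7/12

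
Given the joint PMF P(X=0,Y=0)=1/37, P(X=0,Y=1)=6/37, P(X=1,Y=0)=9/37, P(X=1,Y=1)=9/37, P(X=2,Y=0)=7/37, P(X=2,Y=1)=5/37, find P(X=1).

P(X=1) = P(X=1,Y=0) + P(X=1,Y=1)
= 9/37 + 9/37
= 18/37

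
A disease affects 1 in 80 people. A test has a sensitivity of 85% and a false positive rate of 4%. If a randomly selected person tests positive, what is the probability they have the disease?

Let D = the rare event, + = positive/flagged.
P(D) = 1/80
P(+|D) = 85/100 = 17/20
P(+|D') = 4/100 = 1/25
P(+) = P(+|D)P(D) + P(+|D')P(D')
     = \frac{17}{20} × \frac{1}{80} + \frac{1}{25} × \frac{79}{80}
     = \frac{401}{8000}
P(D|+) = P(+|D)P(D)/P(+) = \frac{85}{401}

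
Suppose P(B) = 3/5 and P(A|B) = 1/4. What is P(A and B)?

By definition, P(A|B) = P(A ∩ B) / P(B)
So P(A ∩ B) = P(A|B) × P(B)
= 1/4 × 3/5
= 3/20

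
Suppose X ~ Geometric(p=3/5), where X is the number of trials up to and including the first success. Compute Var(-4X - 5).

For X ~ Geometric(p=3/5), where X is the number of trials up to and including the first success:
Var(X) = \frac{10}{9}
Var(-4X - 5) = (-4)² × Var(X) = 16 × \frac{10}{9} = \frac{160}{9}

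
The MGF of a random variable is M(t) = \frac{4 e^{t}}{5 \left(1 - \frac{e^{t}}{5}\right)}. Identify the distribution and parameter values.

The MGF M(t) = \frac{4 e^{t}}{5 \left(1 - \frac{e^{t}}{5}\right)} is the standard form for the Geometric distribution.
Comparing with the known MGF formula identifies: Geometric(p=4/5), X = trial number of first success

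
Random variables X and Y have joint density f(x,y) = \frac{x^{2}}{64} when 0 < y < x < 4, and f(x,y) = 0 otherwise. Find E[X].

f_X(x) = ∫_0^x \frac{x^{2}}{64} dy = \frac{x^{3}}{64}
E[X] = ∫_0^4 x × (\frac{x^{3}}{64}) dx = \frac{16}{5}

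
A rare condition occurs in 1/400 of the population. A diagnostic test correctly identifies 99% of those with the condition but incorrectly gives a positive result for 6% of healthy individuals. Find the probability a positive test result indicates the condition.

Let D = the rare event, + = positive/flagged.
P(D) = 1/400
P(+|D) = 99/100
P(+|D') = 6/100 = 3/50
P(+) = P(+|D)P(D) + P(+|D')P(D')
     = \frac{99}{100} × \frac{1}{400} + \frac{3}{50} × \frac{399}{400}
     = \frac{2493}{40000}
P(D|+) = P(+|D)P(D)/P(+) = \frac{11}{277}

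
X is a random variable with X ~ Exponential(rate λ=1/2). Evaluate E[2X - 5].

For X ~ Exponential(rate λ=1/2):
E[X] = 2
E[2X - 5] = 2 × E[X] - 5 = -1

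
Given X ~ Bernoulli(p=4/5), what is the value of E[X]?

For X ~ Bernoulli(p=4/5), the expected value is:
E[X] = \frac{4}{5}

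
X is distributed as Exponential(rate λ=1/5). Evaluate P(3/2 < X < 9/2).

P(3/2 < X < 9/2) = ∫_{3/2}^{9/2} f(x) dx
where f(x) = \frac{e^{- \frac{x}{5}}}{5}
= - \frac{1 - e^{\frac{3}{5}}}{e^{\frac{9}{10}}}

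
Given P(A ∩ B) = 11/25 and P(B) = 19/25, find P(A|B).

P(A|B) = P(A ∩ B) / P(B)
= (11/25) / (19/25)
= 11/19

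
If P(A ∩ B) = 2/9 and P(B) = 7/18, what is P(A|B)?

P(A|B) = P(A ∩ B) / P(B)
= (2/9) / (7/18)
= 4/7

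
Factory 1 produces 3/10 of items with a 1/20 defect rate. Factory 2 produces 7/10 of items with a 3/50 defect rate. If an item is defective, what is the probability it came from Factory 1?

Using Bayes' theorem:
P(F1) = 3/10, P(D|F1) = 1/20
P(F2) = 7/10, P(D|F2) = 3/50
P(D) = P(D|F1)P(F1) + P(D|F2)P(F2)
     = \frac{57}{1000}
P(F1|D) = P(D|F1)P(F1) / P(D)
= \frac{5}{19}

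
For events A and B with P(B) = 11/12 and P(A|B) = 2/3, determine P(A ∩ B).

By definition, P(A|B) = P(A ∩ B) / P(B)
So P(A ∩ B) = P(A|B) × P(B)
= 2/3 × 11/12
= 11/18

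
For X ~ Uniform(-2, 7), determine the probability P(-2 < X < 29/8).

P(-2 < X < 29/8) = ∫_{-2}^{29/8} f(x) dx
where f(x) = \frac{1}{9}
= \frac{5}{8}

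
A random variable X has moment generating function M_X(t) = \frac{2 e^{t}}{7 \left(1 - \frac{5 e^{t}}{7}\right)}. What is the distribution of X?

The MGF M(t) = \frac{2 e^{t}}{7 \left(1 - \frac{5 e^{t}}{7}\right)} is the standard form for the Geometric distribution.
Comparing with the known MGF formula identifies: Geometric(p=2/7), X = trial number of first success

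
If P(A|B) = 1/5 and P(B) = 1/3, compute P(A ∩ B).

By definition, P(A|B) = P(A ∩ B) / P(B)
So P(A ∩ B) = P(A|B) × P(B)
= 1/5 × 1/3
= 1/15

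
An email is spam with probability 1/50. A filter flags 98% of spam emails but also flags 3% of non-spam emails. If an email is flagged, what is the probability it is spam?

Let D = the rare event, + = positive/flagged.
P(D) = 1/50
P(+|D) = 98/100 = 49/50
P(+|D') = 3/100
P(+) = P(+|D)P(D) + P(+|D')P(D')
     = \frac{49}{50} × \frac{1}{50} + \frac{3}{100} × \frac{49}{50}
     = \frac{49}{1000}
P(D|+) = P(+|D)P(D)/P(+) = \frac{2}{5}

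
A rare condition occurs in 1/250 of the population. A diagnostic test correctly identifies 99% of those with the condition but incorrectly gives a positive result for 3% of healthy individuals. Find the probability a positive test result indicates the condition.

Let D = the rare event, + = positive/flagged.
P(D) = 1/250
P(+|D) = 99/100
P(+|D') = 3/100
P(+) = P(+|D)P(D) + P(+|D')P(D')
     = \frac{99}{100} × \frac{1}{250} + \frac{3}{100} × \frac{249}{250}
     = \frac{423}{12500}
P(D|+) = P(+|D)P(D)/P(+) = \frac{11}{94}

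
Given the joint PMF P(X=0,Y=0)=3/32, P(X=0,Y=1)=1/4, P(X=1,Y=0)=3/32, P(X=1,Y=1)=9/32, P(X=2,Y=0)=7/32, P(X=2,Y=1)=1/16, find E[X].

First find marginal of X:
P(X=0) = 11/32
P(X=1) = 3/8
P(X=2) = 9/32
E[X] = 0 × 11/32 + 1 × 3/8 + 2 × 9/32 = 15/16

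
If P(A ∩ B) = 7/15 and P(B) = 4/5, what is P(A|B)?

P(A|B) = P(A ∩ B) / P(B)
= (7/15) / (4/5)
= 7/12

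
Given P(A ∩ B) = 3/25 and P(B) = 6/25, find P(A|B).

P(A|B) = P(A ∩ B) / P(B)
= (3/25) / (6/25)
= 1/2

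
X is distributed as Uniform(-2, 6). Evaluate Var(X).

For X ~ Uniform(-2, 6):
Var(X) = \frac{16}{3}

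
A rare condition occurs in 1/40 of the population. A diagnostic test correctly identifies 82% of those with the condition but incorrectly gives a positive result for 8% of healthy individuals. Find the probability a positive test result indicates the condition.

Let D = the rare event, + = positive/flagged.
P(D) = 1/40
P(+|D) = 82/100 = 41/50
P(+|D') = 8/100 = 2/25
P(+) = P(+|D)P(D) + P(+|D')P(D')
     = \frac{41}{50} × \frac{1}{40} + \frac{2}{25} × \frac{39}{40}
     = \frac{197}{2000}
P(D|+) = P(+|D)P(D)/P(+) = \frac{41}{197}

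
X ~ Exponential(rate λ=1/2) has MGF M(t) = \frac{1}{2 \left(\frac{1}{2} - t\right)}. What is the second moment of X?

To find E[X^2], compute M^(2)(0):
M^(1)(t) = \frac{1}{2 \left(\frac{1}{2} - t\right)^{2}}
M^(2)(t) = \frac{1}{\left(\frac{1}{2} - t\right)^{3}}
M^(2)(0) = 8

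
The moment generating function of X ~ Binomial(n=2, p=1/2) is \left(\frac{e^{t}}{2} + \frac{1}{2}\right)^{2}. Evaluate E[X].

To find E[X], compute M^(1)(0):
M^(1)(t) = \left(\frac{e^{t}}{2} + \frac{1}{2}\right) e^{t}
M^(1)(0) = 1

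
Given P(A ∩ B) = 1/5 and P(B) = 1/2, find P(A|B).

P(A|B) = P(A ∩ B) / P(B)
= (1/5) / (1/2)
= 2/5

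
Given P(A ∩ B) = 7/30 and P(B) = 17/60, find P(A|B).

P(A|B) = P(A ∩ B) / P(B)
= (7/30) / (17/60)
= 14/17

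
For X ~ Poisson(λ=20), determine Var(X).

For X ~ Poisson(λ=20):
Var(X) = 20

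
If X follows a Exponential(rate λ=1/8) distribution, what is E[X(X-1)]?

E[X(X-1)] = E[X² - X] = E[X²] - E[X]
E[X] = 8
E[X²] = Var(X) + (E[X])² = 64 + (8)² = 128
E[X(X-1)] = 128 - 8 = 120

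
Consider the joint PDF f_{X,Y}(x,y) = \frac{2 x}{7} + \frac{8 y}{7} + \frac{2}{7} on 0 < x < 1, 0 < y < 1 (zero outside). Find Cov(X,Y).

E[XY] = ∫∫ xy × f(x,y) dx dy = \frac{13}{42}
E[X] = \frac{11}{21}
E[Y] = \frac{25}{42}
Cov(X,Y) = E[XY] - E[X]E[Y] = - \frac{1}{441}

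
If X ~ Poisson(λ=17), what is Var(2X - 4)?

For X ~ Poisson(λ=17):
Var(X) = 17
Var(2X - 4) = (2)² × Var(X) = 4 × 17 = 68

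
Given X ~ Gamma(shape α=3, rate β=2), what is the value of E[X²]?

Using the identity E[X²] = Var(X) + (E[X])²:
E[X] = \frac{3}{2}
Var(X) = \frac{3}{4}
E[X²] = \frac{3}{4} + (\frac{3}{2})²
= 3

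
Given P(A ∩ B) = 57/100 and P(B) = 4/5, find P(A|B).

P(A|B) = P(A ∩ B) / P(B)
= (57/100) / (4/5)
= 57/80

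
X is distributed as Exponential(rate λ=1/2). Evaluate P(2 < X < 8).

P(2 < X < 8) = ∫_{2}^{8} f(x) dx
where f(x) = \frac{e^{- \frac{x}{2}}}{2}
= - \frac{1 - e^{3}}{e^{4}}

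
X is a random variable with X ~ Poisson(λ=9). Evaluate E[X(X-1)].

E[X(X-1)] = E[X² - X] = E[X²] - E[X]
E[X] = 9
E[X²] = Var(X) + (E[X])² = 9 + (9)² = 90
E[X(X-1)] = 90 - 9 = 81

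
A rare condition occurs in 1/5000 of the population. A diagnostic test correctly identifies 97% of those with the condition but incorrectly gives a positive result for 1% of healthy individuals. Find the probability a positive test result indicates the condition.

Let D = the rare event, + = positive/flagged.
P(D) = 1/5000
P(+|D) = 97/100
P(+|D') = 1/100
P(+) = P(+|D)P(D) + P(+|D')P(D')
     = \frac{97}{100} × \frac{1}{5000} + \frac{1}{100} × \frac{4999}{5000}
     = \frac{637}{62500}
P(D|+) = P(+|D)P(D)/P(+) = \frac{97}{5096}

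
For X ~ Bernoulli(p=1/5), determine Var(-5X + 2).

For X ~ Bernoulli(p=1/5):
Var(X) = \frac{4}{25}
Var(-5X + 2) = (-5)² × Var(X) = 25 × \frac{4}{25} = 4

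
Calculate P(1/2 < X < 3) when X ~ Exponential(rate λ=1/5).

P(1/2 < X < 3) = ∫_{1/2}^{3} f(x) dx
where f(x) = \frac{e^{- \frac{x}{5}}}{5}
= - \frac{1}{e^{\frac{3}{5}}} + e^{- \frac{1}{10}}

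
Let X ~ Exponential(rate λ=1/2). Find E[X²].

Using the identity E[X²] = Var(X) + (E[X])²:
E[X] = 2
Var(X) = 4
E[X²] = 4 + (2)²
= 8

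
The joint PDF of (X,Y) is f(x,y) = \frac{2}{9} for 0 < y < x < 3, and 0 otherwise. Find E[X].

f_X(x) = ∫_0^x \frac{2}{9} dy = \frac{2 x}{9}
E[X] = ∫_0^3 x × (\frac{2 x}{9}) dx = 2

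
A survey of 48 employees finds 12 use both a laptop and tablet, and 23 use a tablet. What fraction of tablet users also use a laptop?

P(A ∩ B) = 12/48 = 1/4
P(B) = 23/48
P(A|B) = P(A ∩ B) / P(B) = (1/4) / (23/48) = 12/23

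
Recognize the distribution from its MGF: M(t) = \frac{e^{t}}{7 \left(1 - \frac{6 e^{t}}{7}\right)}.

The MGF M(t) = \frac{e^{t}}{7 \left(1 - \frac{6 e^{t}}{7}\right)} is the standard form for the Geometric distribution.
Comparing with the known MGF formula identifies: Geometric(p=1/7), X = trial number of first success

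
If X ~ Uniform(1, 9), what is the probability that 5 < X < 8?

P(5 < X < 8) = ∫_{5}^{8} f(x) dx
where f(x) = \frac{1}{8}
= \frac{3}{8}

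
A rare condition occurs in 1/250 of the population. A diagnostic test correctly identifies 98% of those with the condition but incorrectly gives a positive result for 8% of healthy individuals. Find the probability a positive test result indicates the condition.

Let D = the rare event, + = positive/flagged.
P(D) = 1/250
P(+|D) = 98/100 = 49/50
P(+|D') = 8/100 = 2/25
P(+) = P(+|D)P(D) + P(+|D')P(D')
     = \frac{49}{50} × \frac{1}{250} + \frac{2}{25} × \frac{249}{250}
     = \frac{209}{2500}
P(D|+) = P(+|D)P(D)/P(+) = \frac{49}{1045}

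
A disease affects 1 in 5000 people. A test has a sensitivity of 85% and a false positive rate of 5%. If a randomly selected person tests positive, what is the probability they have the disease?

Let D = the rare event, + = positive/flagged.
P(D) = 1/5000
P(+|D) = 85/100 = 17/20
P(+|D') = 5/100 = 1/20
P(+) = P(+|D)P(D) + P(+|D')P(D')
     = \frac{17}{20} × \frac{1}{5000} + \frac{1}{20} × \frac{4999}{5000}
     = \frac{627}{12500}
P(D|+) = P(+|D)P(D)/P(+) = \frac{17}{5016}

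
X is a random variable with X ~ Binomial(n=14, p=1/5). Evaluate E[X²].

Using the identity E[X²] = Var(X) + (E[X])²:
E[X] = \frac{14}{5}
Var(X) = \frac{56}{25}
E[X²] = \frac{56}{25} + (\frac{14}{5})²
= \frac{252}{25}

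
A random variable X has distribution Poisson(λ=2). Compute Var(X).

For X ~ Poisson(λ=2):
Var(X) = 2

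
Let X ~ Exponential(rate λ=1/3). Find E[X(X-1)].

E[X(X-1)] = E[X² - X] = E[X²] - E[X]
E[X] = 3
E[X²] = Var(X) + (E[X])² = 9 + (3)² = 18
E[X(X-1)] = 18 - 3 = 15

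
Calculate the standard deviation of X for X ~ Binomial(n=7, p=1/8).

For X ~ Binomial(n=7, p=1/8):
Var(X) = \frac{49}{64}
SD(X) = √(Var(X)) = √(\frac{49}{64}) = \frac{7}{8}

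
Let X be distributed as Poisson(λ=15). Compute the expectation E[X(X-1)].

E[X(X-1)] = E[X² - X] = E[X²] - E[X]
E[X] = 15
E[X²] = Var(X) + (E[X])² = 15 + (15)² = 240
E[X(X-1)] = 240 - 15 = 225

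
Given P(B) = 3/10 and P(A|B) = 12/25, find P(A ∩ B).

By definition, P(A|B) = P(A ∩ B) / P(B)
So P(A ∩ B) = P(A|B) × P(B)
= 12/25 × 3/10
= 18/125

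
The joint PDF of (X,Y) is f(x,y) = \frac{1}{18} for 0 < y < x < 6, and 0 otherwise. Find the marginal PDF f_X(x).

f_X(x) = ∫_0^x \frac{1}{18} dy = \frac{x}{18}
for 0 < x < 6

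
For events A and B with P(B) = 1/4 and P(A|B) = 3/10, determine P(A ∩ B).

By definition, P(A|B) = P(A ∩ B) / P(B)
So P(A ∩ B) = P(A|B) × P(B)
= 3/10 × 1/4
= 3/40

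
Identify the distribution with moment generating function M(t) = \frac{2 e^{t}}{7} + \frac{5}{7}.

The MGF M(t) = \frac{2 e^{t}}{7} + \frac{5}{7} is the standard form for the Bernoulli distribution.
Comparing with the known MGF formula identifies: Bernoulli(p=2/7)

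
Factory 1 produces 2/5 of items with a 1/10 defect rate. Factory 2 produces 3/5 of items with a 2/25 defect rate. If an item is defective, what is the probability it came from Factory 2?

Using Bayes' theorem:
P(F1) = 2/5, P(D|F1) = 1/10
P(F2) = 3/5, P(D|F2) = 2/25
P(D) = P(D|F1)P(F1) + P(D|F2)P(F2)
     = \frac{11}{125}
P(F2|D) = P(D|F2)P(F2) / P(D)
= \frac{6}{11}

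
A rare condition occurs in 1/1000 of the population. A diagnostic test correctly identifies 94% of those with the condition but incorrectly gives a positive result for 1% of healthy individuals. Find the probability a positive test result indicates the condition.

Let D = the rare event, + = positive/flagged.
P(D) = 1/1000
P(+|D) = 94/100 = 47/50
P(+|D') = 1/100
P(+) = P(+|D)P(D) + P(+|D')P(D')
     = \frac{47}{50} × \frac{1}{1000} + \frac{1}{100} × \frac{999}{1000}
     = \frac{1093}{100000}
P(D|+) = P(+|D)P(D)/P(+) = \frac{94}{1093}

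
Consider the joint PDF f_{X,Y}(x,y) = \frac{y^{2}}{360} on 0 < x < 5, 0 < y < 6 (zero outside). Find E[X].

f_X(x) = ∫_0^6 \frac{y^{2}}{360} dy = \frac{1}{5}
E[X] = ∫_0^5 x × (\frac{1}{5}) dx = \frac{5}{2}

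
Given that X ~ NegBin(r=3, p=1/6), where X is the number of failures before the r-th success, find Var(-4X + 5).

For X ~ NegBin(r=3, p=1/6), where X is the number of failures before the r-th success:
Var(X) = 90
Var(-4X + 5) = (-4)² × Var(X) = 16 × 90 = 1440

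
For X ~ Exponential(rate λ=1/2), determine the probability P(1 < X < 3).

P(1 < X < 3) = ∫_{1}^{3} f(x) dx
where f(x) = \frac{e^{- \frac{x}{2}}}{2}
= - \frac{1 - e}{e^{\frac{3}{2}}}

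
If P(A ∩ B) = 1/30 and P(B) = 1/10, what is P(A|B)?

P(A|B) = P(A ∩ B) / P(B)
= (1/30) / (1/10)
= 1/3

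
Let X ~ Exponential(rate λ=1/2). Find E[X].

For X ~ Exponential(rate λ=1/2), the expected value is:
E[X] = 2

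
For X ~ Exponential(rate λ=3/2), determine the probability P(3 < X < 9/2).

P(3 < X < 9/2) = ∫_{3}^{9/2} f(x) dx
where f(x) = \frac{3 e^{- \frac{3 x}{2}}}{2}
= - \frac{1}{e^{\frac{27}{4}}} + e^{- \frac{9}{2}}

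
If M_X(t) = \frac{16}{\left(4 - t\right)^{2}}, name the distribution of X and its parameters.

The MGF M(t) = \frac{16}{\left(4 - t\right)^{2}} is the standard form for the Gamma distribution.
Comparing with the known MGF formula identifies: Gamma(shape α=2, rate β=4)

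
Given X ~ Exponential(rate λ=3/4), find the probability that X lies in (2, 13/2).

P(2 < X < 13/2) = ∫_{2}^{13/2} f(x) dx
where f(x) = \frac{3 e^{- \frac{3 x}{4}}}{4}
= - \frac{1}{e^{\frac{39}{8}}} + e^{- \frac{3}{2}}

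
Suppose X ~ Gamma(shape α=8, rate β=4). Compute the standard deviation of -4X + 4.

For X ~ Gamma(shape α=8, rate β=4):
Var(X) = \frac{1}{2}
SD(X) = √(Var(X)) = √(\frac{1}{2}) = \frac{\sqrt{2}}{2}
SD(-4X + 4) = |-4| × SD(X) = 4 × \frac{\sqrt{2}}{2} = 2 \sqrt{2}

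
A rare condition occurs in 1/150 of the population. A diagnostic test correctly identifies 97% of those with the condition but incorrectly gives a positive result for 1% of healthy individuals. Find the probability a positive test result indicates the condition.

Let D = the rare event, + = positive/flagged.
P(D) = 1/150
P(+|D) = 97/100
P(+|D') = 1/100
P(+) = P(+|D)P(D) + P(+|D')P(D')
     = \frac{97}{100} × \frac{1}{150} + \frac{1}{100} × \frac{149}{150}
     = \frac{41}{2500}
P(D|+) = P(+|D)P(D)/P(+) = \frac{97}{246}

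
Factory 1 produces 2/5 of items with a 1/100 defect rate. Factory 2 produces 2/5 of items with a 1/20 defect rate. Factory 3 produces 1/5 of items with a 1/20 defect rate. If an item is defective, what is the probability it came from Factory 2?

Using Bayes' theorem:
P(F1) = 2/5, P(D|F1) = 1/100
P(F2) = 2/5, P(D|F2) = 1/20
P(F3) = 1/5, P(D|F3) = 1/20
P(D) = P(D|F1)P(F1) + P(D|F2)P(F2) + P(D|F3)P(F3)
     = \frac{17}{500}
P(F2|D) = P(D|F2)P(F2) / P(D)
= \frac{10}{17}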